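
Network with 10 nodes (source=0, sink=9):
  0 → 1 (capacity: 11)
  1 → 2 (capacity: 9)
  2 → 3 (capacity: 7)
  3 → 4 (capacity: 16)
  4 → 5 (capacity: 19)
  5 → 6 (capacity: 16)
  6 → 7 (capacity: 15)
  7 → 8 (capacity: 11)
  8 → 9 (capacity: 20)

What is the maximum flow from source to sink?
Maximum flow = 7

Max flow: 7

Flow assignment:
  0 → 1: 7/11
  1 → 2: 7/9
  2 → 3: 7/7
  3 → 4: 7/16
  4 → 5: 7/19
  5 → 6: 7/16
  6 → 7: 7/15
  7 → 8: 7/11
  8 → 9: 7/20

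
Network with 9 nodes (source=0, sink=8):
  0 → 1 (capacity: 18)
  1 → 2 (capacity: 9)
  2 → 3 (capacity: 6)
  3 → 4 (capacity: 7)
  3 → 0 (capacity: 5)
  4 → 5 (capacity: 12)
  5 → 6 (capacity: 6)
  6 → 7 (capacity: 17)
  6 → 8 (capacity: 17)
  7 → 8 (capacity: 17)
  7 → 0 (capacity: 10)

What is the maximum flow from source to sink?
Maximum flow = 6

Max flow: 6

Flow assignment:
  0 → 1: 6/18
  1 → 2: 6/9
  2 → 3: 6/6
  3 → 4: 6/7
  4 → 5: 6/12
  5 → 6: 6/6
  6 → 8: 6/17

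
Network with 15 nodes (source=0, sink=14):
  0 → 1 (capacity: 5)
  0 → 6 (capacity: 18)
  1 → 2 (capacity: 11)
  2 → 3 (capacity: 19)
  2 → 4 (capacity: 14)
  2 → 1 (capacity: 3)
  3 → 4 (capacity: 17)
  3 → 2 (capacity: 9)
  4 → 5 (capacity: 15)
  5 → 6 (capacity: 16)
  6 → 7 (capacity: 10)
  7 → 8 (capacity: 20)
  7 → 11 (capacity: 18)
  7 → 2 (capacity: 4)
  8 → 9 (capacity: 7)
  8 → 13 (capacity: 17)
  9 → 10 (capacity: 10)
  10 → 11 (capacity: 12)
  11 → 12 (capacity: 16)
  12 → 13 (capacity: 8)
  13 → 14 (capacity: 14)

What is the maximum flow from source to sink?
Maximum flow = 10

Max flow: 10

Flow assignment:
  0 → 6: 10/18
  6 → 7: 10/10
  7 → 8: 10/20
  8 → 13: 10/17
  13 → 14: 10/14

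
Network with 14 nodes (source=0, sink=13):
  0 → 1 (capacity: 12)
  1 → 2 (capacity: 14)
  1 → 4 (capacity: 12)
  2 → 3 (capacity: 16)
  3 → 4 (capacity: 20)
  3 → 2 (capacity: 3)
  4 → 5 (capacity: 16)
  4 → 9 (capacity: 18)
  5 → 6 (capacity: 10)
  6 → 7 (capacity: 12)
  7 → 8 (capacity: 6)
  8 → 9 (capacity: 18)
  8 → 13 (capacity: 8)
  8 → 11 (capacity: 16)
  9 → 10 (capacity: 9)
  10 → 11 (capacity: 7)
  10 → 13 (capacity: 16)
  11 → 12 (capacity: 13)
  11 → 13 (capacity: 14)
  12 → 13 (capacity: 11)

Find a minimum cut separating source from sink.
Min cut value = 12, edges: (0,1)

Min cut value: 12
Partition: S = [0], T = [1, 2, 3, 4, 5, 6, 7, 8, 9, 10, 11, 12, 13]
Cut edges: (0,1)

By max-flow min-cut theorem, max flow = min cut = 12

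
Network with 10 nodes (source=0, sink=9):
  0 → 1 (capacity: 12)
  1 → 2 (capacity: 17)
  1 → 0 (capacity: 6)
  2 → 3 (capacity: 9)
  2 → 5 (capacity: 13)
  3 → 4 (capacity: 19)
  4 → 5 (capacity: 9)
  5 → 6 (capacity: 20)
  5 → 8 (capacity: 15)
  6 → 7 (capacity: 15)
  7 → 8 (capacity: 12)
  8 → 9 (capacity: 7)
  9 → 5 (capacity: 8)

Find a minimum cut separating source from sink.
Min cut value = 7, edges: (8,9)

Min cut value: 7
Partition: S = [0, 1, 2, 3, 4, 5, 6, 7, 8], T = [9]
Cut edges: (8,9)

By max-flow min-cut theorem, max flow = min cut = 7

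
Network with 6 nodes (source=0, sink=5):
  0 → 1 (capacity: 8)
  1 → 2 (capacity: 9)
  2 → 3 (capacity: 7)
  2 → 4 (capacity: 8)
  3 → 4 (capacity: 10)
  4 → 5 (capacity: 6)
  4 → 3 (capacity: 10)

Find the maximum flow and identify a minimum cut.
Max flow = 6, Min cut edges: (4,5)

Maximum flow: 6
Minimum cut: (4,5)
Partition: S = [0, 1, 2, 3, 4], T = [5]

Max-flow min-cut theorem verified: both equal 6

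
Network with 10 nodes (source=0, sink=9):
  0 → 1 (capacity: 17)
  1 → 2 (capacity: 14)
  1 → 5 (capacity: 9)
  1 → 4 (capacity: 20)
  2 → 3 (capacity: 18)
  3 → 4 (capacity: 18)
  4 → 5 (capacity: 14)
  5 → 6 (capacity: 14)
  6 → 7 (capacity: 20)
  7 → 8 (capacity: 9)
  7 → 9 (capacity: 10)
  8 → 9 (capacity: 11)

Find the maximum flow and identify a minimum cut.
Max flow = 14, Min cut edges: (5,6)

Maximum flow: 14
Minimum cut: (5,6)
Partition: S = [0, 1, 2, 3, 4, 5], T = [6, 7, 8, 9]

Max-flow min-cut theorem verified: both equal 14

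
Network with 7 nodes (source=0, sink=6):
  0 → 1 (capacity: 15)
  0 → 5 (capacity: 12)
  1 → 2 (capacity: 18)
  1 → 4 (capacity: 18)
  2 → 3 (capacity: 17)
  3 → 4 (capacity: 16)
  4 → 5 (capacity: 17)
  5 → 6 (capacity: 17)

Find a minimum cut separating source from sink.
Min cut value = 17, edges: (5,6)

Min cut value: 17
Partition: S = [0, 1, 2, 3, 4, 5], T = [6]
Cut edges: (5,6)

By max-flow min-cut theorem, max flow = min cut = 17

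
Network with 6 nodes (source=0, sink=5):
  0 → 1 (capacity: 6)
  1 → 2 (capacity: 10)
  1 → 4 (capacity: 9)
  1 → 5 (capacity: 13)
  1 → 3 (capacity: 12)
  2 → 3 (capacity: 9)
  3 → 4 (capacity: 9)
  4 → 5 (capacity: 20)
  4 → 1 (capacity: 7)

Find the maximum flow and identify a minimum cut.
Max flow = 6, Min cut edges: (0,1)

Maximum flow: 6
Minimum cut: (0,1)
Partition: S = [0], T = [1, 2, 3, 4, 5]

Max-flow min-cut theorem verified: both equal 6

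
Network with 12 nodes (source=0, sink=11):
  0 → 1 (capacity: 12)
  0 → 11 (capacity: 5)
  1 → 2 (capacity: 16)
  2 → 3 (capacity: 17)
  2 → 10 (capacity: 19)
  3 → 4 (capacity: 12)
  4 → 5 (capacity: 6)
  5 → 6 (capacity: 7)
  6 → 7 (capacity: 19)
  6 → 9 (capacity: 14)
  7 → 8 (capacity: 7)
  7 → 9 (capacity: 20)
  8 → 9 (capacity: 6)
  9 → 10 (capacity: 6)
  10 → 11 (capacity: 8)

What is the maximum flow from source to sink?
Maximum flow = 13

Max flow: 13

Flow assignment:
  0 → 1: 8/12
  0 → 11: 5/5
  1 → 2: 8/16
  2 → 10: 8/19
  10 → 11: 8/8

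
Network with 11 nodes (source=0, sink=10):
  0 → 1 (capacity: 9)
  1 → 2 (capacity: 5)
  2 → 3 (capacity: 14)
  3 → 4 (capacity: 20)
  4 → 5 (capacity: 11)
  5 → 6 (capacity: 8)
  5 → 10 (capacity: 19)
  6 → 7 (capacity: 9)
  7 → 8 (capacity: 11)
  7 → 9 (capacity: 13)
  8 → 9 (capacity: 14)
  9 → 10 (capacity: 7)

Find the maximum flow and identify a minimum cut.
Max flow = 5, Min cut edges: (1,2)

Maximum flow: 5
Minimum cut: (1,2)
Partition: S = [0, 1], T = [2, 3, 4, 5, 6, 7, 8, 9, 10]

Max-flow min-cut theorem verified: both equal 5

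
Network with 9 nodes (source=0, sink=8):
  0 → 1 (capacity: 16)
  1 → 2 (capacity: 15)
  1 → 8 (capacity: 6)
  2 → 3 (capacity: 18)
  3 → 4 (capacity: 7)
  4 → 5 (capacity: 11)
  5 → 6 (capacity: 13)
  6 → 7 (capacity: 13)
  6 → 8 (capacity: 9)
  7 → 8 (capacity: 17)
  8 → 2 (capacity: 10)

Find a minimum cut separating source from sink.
Min cut value = 13, edges: (1,8), (3,4)

Min cut value: 13
Partition: S = [0, 1, 2, 3], T = [4, 5, 6, 7, 8]
Cut edges: (1,8), (3,4)

By max-flow min-cut theorem, max flow = min cut = 13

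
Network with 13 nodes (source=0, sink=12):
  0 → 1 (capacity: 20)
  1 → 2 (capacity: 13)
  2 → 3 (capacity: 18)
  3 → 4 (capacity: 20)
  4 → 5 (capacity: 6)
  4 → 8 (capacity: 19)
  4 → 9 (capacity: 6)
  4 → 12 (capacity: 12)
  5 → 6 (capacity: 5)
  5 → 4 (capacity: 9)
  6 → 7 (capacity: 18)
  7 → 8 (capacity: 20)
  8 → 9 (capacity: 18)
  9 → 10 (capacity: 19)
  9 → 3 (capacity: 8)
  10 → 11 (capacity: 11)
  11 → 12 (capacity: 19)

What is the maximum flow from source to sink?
Maximum flow = 13

Max flow: 13

Flow assignment:
  0 → 1: 13/20
  1 → 2: 13/13
  2 → 3: 13/18
  3 → 4: 13/20
  4 → 9: 1/6
  4 → 12: 12/12
  9 → 10: 1/19
  10 → 11: 1/11
  11 → 12: 1/19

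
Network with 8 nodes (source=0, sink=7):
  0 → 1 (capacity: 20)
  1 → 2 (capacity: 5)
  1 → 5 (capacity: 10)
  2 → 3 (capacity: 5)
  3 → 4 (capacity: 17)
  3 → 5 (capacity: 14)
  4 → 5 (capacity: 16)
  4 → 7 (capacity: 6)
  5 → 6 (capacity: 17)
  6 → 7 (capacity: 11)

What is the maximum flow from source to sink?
Maximum flow = 15

Max flow: 15

Flow assignment:
  0 → 1: 15/20
  1 → 2: 5/5
  1 → 5: 10/10
  2 → 3: 5/5
  3 → 4: 5/17
  4 → 7: 5/6
  5 → 6: 10/17
  6 → 7: 10/11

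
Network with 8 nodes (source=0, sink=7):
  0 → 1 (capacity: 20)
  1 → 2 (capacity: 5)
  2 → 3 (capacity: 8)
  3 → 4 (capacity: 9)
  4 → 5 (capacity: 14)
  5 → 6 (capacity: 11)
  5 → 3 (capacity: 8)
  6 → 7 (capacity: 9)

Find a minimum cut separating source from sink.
Min cut value = 5, edges: (1,2)

Min cut value: 5
Partition: S = [0, 1], T = [2, 3, 4, 5, 6, 7]
Cut edges: (1,2)

By max-flow min-cut theorem, max flow = min cut = 5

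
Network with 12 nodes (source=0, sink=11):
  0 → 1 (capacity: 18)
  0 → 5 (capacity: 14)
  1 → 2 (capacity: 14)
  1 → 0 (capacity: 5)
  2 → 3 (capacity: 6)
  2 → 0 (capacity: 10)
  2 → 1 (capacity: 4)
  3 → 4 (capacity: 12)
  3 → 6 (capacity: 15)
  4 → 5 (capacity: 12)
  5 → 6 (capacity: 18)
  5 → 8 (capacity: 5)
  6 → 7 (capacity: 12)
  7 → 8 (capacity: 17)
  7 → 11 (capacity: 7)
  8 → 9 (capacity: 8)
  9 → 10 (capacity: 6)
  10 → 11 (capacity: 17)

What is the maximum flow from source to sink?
Maximum flow = 13

Max flow: 13

Flow assignment:
  0 → 1: 13/18
  0 → 5: 10/14
  1 → 2: 13/14
  2 → 3: 3/6
  2 → 0: 10/10
  3 → 4: 3/12
  4 → 5: 3/12
  5 → 6: 12/18
  5 → 8: 1/5
  6 → 7: 12/12
  7 → 8: 5/17
  7 → 11: 7/7
  8 → 9: 6/8
  9 → 10: 6/6
  10 → 11: 6/17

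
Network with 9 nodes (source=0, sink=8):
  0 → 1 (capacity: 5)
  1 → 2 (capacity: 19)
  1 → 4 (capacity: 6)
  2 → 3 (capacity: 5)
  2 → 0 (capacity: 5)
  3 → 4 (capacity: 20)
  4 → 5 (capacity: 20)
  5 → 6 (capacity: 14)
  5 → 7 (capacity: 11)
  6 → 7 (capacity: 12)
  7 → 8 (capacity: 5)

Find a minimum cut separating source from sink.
Min cut value = 5, edges: (7,8)

Min cut value: 5
Partition: S = [0, 1, 2, 3, 4, 5, 6, 7], T = [8]
Cut edges: (7,8)

By max-flow min-cut theorem, max flow = min cut = 5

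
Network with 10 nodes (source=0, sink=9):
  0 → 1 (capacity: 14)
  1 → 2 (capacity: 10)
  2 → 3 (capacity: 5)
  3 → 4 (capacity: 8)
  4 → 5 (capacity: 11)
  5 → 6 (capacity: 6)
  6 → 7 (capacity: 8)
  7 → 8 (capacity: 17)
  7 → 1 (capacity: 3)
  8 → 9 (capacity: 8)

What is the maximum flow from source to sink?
Maximum flow = 5

Max flow: 5

Flow assignment:
  0 → 1: 5/14
  1 → 2: 5/10
  2 → 3: 5/5
  3 → 4: 5/8
  4 → 5: 5/11
  5 → 6: 5/6
  6 → 7: 5/8
  7 → 8: 5/17
  8 → 9: 5/8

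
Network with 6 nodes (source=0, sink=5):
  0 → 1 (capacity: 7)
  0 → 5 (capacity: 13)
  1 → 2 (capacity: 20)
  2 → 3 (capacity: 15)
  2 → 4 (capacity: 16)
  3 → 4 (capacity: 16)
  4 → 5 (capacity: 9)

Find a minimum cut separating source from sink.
Min cut value = 20, edges: (0,1), (0,5)

Min cut value: 20
Partition: S = [0], T = [1, 2, 3, 4, 5]
Cut edges: (0,1), (0,5)

By max-flow min-cut theorem, max flow = min cut = 20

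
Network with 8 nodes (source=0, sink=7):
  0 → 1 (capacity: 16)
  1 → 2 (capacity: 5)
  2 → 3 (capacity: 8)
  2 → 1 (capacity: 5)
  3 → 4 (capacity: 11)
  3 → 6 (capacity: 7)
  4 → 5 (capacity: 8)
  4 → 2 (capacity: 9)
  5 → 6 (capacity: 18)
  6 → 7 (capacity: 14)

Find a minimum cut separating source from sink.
Min cut value = 5, edges: (1,2)

Min cut value: 5
Partition: S = [0, 1], T = [2, 3, 4, 5, 6, 7]
Cut edges: (1,2)

By max-flow min-cut theorem, max flow = min cut = 5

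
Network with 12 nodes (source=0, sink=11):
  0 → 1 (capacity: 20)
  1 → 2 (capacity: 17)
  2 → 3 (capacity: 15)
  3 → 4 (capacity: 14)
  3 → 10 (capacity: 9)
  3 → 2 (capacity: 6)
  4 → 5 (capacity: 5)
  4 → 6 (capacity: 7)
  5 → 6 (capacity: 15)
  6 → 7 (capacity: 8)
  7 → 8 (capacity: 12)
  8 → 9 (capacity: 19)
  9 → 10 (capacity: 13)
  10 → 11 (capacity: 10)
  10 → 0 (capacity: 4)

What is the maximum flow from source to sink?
Maximum flow = 10

Max flow: 10

Flow assignment:
  0 → 1: 14/20
  1 → 2: 14/17
  2 → 3: 14/15
  3 → 4: 5/14
  3 → 10: 9/9
  4 → 6: 5/7
  6 → 7: 5/8
  7 → 8: 5/12
  8 → 9: 5/19
  9 → 10: 5/13
  10 → 11: 10/10
  10 → 0: 4/4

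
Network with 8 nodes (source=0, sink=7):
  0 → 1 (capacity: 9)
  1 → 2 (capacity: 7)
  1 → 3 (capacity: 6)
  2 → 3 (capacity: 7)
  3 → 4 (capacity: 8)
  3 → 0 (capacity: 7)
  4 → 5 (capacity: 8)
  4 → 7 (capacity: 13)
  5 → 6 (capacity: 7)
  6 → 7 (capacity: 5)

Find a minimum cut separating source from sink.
Min cut value = 8, edges: (3,4)

Min cut value: 8
Partition: S = [0, 1, 2, 3], T = [4, 5, 6, 7]
Cut edges: (3,4)

By max-flow min-cut theorem, max flow = min cut = 8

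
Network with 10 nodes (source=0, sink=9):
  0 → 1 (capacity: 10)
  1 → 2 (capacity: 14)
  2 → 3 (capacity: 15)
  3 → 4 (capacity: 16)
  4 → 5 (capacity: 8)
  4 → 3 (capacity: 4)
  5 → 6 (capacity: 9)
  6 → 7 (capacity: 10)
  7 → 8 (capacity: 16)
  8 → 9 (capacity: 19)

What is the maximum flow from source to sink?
Maximum flow = 8

Max flow: 8

Flow assignment:
  0 → 1: 8/10
  1 → 2: 8/14
  2 → 3: 8/15
  3 → 4: 8/16
  4 → 5: 8/8
  5 → 6: 8/9
  6 → 7: 8/10
  7 → 8: 8/16
  8 → 9: 8/19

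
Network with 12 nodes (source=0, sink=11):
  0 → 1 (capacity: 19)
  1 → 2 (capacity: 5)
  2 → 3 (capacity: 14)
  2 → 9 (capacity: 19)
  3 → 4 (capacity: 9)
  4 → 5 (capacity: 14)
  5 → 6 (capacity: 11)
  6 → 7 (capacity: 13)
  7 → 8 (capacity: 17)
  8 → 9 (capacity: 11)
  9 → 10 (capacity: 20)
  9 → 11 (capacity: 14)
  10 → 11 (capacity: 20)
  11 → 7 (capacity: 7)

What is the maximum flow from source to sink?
Maximum flow = 5

Max flow: 5

Flow assignment:
  0 → 1: 5/19
  1 → 2: 5/5
  2 → 9: 5/19
  9 → 11: 5/14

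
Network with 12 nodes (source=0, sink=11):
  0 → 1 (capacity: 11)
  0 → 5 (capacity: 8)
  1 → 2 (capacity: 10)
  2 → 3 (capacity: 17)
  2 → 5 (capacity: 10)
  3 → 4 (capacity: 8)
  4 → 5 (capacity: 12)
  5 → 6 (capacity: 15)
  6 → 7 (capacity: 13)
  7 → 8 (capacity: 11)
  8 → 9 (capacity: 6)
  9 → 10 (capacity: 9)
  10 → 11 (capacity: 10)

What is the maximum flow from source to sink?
Maximum flow = 6

Max flow: 6

Flow assignment:
  0 → 1: 6/11
  1 → 2: 6/10
  2 → 5: 6/10
  5 → 6: 6/15
  6 → 7: 6/13
  7 → 8: 6/11
  8 → 9: 6/6
  9 → 10: 6/9
  10 → 11: 6/10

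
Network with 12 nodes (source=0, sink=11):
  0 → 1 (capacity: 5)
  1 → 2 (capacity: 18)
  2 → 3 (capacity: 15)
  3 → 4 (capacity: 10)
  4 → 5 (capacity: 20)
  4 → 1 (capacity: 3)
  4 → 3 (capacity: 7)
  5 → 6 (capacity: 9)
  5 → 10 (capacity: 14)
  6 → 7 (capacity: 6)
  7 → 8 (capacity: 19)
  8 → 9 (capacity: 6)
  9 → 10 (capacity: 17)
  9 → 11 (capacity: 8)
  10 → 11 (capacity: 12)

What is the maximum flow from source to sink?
Maximum flow = 5

Max flow: 5

Flow assignment:
  0 → 1: 5/5
  1 → 2: 5/18
  2 → 3: 5/15
  3 → 4: 5/10
  4 → 5: 5/20
  5 → 10: 5/14
  10 → 11: 5/12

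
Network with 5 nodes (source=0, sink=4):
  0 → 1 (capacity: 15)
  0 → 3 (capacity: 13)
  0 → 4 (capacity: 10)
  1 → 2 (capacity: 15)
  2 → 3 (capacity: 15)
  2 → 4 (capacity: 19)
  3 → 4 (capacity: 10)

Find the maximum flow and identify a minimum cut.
Max flow = 35, Min cut edges: (0,4), (1,2), (3,4)

Maximum flow: 35
Minimum cut: (0,4), (1,2), (3,4)
Partition: S = [0, 1, 3], T = [2, 4]

Max-flow min-cut theorem verified: both equal 35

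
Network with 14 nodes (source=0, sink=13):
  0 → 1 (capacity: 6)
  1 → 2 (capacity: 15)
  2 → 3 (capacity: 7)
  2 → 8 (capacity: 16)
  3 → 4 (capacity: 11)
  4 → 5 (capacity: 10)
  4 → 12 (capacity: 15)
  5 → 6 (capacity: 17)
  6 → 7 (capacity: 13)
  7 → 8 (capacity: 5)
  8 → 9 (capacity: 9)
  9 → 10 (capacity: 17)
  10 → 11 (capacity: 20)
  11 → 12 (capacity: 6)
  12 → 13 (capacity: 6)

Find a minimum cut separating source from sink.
Min cut value = 6, edges: (12,13)

Min cut value: 6
Partition: S = [0, 1, 2, 3, 4, 5, 6, 7, 8, 9, 10, 11, 12], T = [13]
Cut edges: (12,13)

By max-flow min-cut theorem, max flow = min cut = 6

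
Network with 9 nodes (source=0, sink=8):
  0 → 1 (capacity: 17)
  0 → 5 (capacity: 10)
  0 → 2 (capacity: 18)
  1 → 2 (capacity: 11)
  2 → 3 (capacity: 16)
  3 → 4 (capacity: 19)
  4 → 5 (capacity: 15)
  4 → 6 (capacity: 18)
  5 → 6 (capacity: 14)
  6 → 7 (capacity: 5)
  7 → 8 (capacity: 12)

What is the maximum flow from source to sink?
Maximum flow = 5

Max flow: 5

Flow assignment:
  0 → 1: 5/17
  1 → 2: 5/11
  2 → 3: 5/16
  3 → 4: 5/19
  4 → 5: 5/15
  5 → 6: 5/14
  6 → 7: 5/5
  7 → 8: 5/12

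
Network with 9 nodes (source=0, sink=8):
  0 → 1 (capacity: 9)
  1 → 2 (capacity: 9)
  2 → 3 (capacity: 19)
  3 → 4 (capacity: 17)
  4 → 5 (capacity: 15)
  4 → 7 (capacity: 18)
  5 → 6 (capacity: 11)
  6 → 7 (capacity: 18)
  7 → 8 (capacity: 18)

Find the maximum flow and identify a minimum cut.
Max flow = 9, Min cut edges: (1,2)

Maximum flow: 9
Minimum cut: (1,2)
Partition: S = [0, 1], T = [2, 3, 4, 5, 6, 7, 8]

Max-flow min-cut theorem verified: both equal 9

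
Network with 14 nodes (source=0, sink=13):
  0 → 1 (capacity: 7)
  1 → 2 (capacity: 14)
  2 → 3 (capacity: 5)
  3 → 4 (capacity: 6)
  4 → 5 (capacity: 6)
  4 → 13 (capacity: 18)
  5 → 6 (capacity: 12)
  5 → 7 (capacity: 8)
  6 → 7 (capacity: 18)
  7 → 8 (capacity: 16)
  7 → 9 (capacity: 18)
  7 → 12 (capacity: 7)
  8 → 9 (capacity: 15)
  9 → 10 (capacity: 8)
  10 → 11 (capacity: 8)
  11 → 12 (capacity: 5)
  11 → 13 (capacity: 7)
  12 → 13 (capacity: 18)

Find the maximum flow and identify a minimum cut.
Max flow = 5, Min cut edges: (2,3)

Maximum flow: 5
Minimum cut: (2,3)
Partition: S = [0, 1, 2], T = [3, 4, 5, 6, 7, 8, 9, 10, 11, 12, 13]

Max-flow min-cut theorem verified: both equal 5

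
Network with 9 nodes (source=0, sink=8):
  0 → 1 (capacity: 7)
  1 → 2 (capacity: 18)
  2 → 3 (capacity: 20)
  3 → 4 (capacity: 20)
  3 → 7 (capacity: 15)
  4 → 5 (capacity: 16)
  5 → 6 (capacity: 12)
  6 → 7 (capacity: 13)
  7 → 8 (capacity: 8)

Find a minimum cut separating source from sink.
Min cut value = 7, edges: (0,1)

Min cut value: 7
Partition: S = [0], T = [1, 2, 3, 4, 5, 6, 7, 8]
Cut edges: (0,1)

By max-flow min-cut theorem, max flow = min cut = 7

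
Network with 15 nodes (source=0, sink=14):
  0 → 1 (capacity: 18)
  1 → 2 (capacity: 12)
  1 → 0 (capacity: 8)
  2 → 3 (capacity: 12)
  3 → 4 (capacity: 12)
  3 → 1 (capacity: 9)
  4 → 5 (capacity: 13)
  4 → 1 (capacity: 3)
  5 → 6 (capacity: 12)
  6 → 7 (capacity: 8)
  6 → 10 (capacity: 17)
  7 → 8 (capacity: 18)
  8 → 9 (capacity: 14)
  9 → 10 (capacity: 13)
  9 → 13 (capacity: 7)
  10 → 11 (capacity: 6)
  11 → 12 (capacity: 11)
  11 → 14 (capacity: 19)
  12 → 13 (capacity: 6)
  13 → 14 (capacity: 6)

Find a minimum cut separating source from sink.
Min cut value = 12, edges: (10,11), (13,14)

Min cut value: 12
Partition: S = [0, 1, 2, 3, 4, 5, 6, 7, 8, 9, 10, 12, 13], T = [11, 14]
Cut edges: (10,11), (13,14)

By max-flow min-cut theorem, max flow = min cut = 12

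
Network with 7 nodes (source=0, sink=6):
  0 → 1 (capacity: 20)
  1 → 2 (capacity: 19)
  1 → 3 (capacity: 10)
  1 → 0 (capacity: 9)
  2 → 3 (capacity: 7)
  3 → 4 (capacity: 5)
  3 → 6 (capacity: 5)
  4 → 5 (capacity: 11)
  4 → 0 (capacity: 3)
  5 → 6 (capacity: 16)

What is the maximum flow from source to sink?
Maximum flow = 10

Max flow: 10

Flow assignment:
  0 → 1: 10/20
  1 → 2: 7/19
  1 → 3: 3/10
  2 → 3: 7/7
  3 → 4: 5/5
  3 → 6: 5/5
  4 → 5: 5/11
  5 → 6: 5/16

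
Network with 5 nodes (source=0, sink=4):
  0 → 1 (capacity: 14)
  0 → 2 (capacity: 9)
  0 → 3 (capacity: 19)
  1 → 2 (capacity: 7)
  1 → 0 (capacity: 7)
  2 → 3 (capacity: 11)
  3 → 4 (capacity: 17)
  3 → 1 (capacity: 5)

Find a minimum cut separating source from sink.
Min cut value = 17, edges: (3,4)

Min cut value: 17
Partition: S = [0, 1, 2, 3], T = [4]
Cut edges: (3,4)

By max-flow min-cut theorem, max flow = min cut = 17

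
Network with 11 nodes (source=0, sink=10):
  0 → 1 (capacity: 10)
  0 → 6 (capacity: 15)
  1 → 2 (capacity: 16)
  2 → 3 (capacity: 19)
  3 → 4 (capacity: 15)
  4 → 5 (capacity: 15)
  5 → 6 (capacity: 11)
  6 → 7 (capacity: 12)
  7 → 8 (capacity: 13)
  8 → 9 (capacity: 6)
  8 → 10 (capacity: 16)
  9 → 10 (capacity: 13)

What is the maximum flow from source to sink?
Maximum flow = 12

Max flow: 12

Flow assignment:
  0 → 1: 10/10
  0 → 6: 2/15
  1 → 2: 10/16
  2 → 3: 10/19
  3 → 4: 10/15
  4 → 5: 10/15
  5 → 6: 10/11
  6 → 7: 12/12
  7 → 8: 12/13
  8 → 10: 12/16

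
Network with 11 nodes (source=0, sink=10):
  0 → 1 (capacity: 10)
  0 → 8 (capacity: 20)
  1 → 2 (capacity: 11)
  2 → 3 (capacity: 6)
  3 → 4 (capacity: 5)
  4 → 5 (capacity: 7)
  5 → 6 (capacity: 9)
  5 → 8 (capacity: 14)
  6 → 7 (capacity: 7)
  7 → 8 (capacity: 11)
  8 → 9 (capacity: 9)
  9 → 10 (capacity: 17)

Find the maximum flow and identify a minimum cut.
Max flow = 9, Min cut edges: (8,9)

Maximum flow: 9
Minimum cut: (8,9)
Partition: S = [0, 1, 2, 3, 4, 5, 6, 7, 8], T = [9, 10]

Max-flow min-cut theorem verified: both equal 9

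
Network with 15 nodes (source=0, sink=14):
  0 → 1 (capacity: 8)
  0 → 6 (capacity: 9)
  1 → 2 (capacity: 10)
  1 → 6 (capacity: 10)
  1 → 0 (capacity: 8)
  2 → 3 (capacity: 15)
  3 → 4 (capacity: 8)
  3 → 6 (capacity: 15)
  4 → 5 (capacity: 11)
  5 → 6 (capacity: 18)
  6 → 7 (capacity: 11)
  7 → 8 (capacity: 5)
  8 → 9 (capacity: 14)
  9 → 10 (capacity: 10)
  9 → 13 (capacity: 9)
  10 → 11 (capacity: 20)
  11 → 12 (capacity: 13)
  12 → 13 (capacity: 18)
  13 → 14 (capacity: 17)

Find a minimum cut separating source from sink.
Min cut value = 5, edges: (7,8)

Min cut value: 5
Partition: S = [0, 1, 2, 3, 4, 5, 6, 7], T = [8, 9, 10, 11, 12, 13, 14]
Cut edges: (7,8)

By max-flow min-cut theorem, max flow = min cut = 5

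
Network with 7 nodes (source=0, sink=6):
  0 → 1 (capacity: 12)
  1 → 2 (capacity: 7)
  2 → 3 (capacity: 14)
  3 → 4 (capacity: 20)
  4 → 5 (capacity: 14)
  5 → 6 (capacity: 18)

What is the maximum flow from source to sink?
Maximum flow = 7

Max flow: 7

Flow assignment:
  0 → 1: 7/12
  1 → 2: 7/7
  2 → 3: 7/14
  3 → 4: 7/20
  4 → 5: 7/14
  5 → 6: 7/18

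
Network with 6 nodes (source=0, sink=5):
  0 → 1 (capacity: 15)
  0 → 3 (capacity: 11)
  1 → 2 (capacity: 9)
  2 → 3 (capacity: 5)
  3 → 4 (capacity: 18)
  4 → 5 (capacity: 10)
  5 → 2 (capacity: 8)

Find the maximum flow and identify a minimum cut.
Max flow = 10, Min cut edges: (4,5)

Maximum flow: 10
Minimum cut: (4,5)
Partition: S = [0, 1, 2, 3, 4], T = [5]

Max-flow min-cut theorem verified: both equal 10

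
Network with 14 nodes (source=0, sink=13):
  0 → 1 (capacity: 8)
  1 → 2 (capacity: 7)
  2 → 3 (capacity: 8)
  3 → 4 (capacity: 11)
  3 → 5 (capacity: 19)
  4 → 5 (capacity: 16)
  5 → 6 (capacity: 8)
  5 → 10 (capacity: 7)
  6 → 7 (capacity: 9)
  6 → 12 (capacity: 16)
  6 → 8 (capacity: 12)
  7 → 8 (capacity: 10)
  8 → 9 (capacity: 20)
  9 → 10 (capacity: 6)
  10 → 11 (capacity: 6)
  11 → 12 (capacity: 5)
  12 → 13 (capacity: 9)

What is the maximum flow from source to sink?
Maximum flow = 7

Max flow: 7

Flow assignment:
  0 → 1: 7/8
  1 → 2: 7/7
  2 → 3: 7/8
  3 → 5: 7/19
  5 → 6: 7/8
  6 → 12: 7/16
  12 → 13: 7/9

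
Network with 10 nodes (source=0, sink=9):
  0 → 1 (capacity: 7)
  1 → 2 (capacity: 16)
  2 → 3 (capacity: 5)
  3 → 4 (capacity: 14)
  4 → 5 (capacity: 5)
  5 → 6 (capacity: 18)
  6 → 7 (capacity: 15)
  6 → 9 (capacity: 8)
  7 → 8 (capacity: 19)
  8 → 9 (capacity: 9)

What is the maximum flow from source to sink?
Maximum flow = 5

Max flow: 5

Flow assignment:
  0 → 1: 5/7
  1 → 2: 5/16
  2 → 3: 5/5
  3 → 4: 5/14
  4 → 5: 5/5
  5 → 6: 5/18
  6 → 9: 5/8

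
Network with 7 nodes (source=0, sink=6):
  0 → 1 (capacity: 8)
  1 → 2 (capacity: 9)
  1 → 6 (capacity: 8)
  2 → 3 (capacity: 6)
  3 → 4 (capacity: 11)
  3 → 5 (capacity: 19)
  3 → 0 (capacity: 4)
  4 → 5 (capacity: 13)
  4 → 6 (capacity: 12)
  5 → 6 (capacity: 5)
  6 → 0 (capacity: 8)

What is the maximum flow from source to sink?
Maximum flow = 8

Max flow: 8

Flow assignment:
  0 → 1: 8/8
  1 → 6: 8/8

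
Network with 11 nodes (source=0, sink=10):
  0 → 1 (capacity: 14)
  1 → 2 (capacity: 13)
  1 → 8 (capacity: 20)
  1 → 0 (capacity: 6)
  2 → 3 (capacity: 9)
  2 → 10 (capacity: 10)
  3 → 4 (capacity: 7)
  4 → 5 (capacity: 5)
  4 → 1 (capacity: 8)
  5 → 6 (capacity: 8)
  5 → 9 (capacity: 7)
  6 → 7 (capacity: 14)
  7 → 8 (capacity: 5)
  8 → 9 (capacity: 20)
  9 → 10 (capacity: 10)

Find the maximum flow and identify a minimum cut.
Max flow = 14, Min cut edges: (0,1)

Maximum flow: 14
Minimum cut: (0,1)
Partition: S = [0], T = [1, 2, 3, 4, 5, 6, 7, 8, 9, 10]

Max-flow min-cut theorem verified: both equal 14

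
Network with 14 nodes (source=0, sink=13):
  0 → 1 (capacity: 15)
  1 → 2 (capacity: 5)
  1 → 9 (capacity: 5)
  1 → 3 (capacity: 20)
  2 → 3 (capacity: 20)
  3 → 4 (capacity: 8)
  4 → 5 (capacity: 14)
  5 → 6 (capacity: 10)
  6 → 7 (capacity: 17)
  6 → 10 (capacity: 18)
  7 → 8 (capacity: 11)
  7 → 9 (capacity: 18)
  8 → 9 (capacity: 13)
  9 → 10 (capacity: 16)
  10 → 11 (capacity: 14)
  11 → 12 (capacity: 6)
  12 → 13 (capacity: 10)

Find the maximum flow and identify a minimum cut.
Max flow = 6, Min cut edges: (11,12)

Maximum flow: 6
Minimum cut: (11,12)
Partition: S = [0, 1, 2, 3, 4, 5, 6, 7, 8, 9, 10, 11], T = [12, 13]

Max-flow min-cut theorem verified: both equal 6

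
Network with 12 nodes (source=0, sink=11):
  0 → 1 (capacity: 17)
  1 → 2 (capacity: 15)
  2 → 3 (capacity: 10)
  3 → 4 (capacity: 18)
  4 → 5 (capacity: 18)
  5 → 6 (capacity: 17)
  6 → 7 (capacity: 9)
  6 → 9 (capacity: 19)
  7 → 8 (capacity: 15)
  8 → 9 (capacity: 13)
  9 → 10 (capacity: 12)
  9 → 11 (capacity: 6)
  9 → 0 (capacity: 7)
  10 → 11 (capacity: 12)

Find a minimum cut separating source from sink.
Min cut value = 10, edges: (2,3)

Min cut value: 10
Partition: S = [0, 1, 2], T = [3, 4, 5, 6, 7, 8, 9, 10, 11]
Cut edges: (2,3)

By max-flow min-cut theorem, max flow = min cut = 10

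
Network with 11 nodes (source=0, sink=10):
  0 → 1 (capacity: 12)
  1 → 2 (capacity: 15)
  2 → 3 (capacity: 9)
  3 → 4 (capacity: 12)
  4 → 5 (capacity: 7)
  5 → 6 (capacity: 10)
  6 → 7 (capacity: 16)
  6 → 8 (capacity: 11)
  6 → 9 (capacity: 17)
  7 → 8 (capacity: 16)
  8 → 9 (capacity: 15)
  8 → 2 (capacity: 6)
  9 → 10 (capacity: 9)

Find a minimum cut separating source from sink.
Min cut value = 7, edges: (4,5)

Min cut value: 7
Partition: S = [0, 1, 2, 3, 4], T = [5, 6, 7, 8, 9, 10]
Cut edges: (4,5)

By max-flow min-cut theorem, max flow = min cut = 7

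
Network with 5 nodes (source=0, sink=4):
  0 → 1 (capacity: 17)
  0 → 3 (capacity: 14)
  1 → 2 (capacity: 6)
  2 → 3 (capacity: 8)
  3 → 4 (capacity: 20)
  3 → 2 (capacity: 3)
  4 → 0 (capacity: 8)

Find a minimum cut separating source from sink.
Min cut value = 20, edges: (3,4)

Min cut value: 20
Partition: S = [0, 1, 2, 3], T = [4]
Cut edges: (3,4)

By max-flow min-cut theorem, max flow = min cut = 20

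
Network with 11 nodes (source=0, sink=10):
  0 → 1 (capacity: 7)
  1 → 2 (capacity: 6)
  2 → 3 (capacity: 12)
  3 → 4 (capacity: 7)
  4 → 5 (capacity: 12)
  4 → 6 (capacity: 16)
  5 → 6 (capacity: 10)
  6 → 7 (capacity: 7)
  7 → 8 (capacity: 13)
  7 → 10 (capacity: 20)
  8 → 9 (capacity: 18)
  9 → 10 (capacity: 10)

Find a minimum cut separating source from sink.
Min cut value = 6, edges: (1,2)

Min cut value: 6
Partition: S = [0, 1], T = [2, 3, 4, 5, 6, 7, 8, 9, 10]
Cut edges: (1,2)

By max-flow min-cut theorem, max flow = min cut = 6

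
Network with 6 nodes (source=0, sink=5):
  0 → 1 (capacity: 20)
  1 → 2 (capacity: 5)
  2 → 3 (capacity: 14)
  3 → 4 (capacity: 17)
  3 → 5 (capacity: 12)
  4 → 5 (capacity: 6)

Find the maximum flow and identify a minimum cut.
Max flow = 5, Min cut edges: (1,2)

Maximum flow: 5
Minimum cut: (1,2)
Partition: S = [0, 1], T = [2, 3, 4, 5]

Max-flow min-cut theorem verified: both equal 5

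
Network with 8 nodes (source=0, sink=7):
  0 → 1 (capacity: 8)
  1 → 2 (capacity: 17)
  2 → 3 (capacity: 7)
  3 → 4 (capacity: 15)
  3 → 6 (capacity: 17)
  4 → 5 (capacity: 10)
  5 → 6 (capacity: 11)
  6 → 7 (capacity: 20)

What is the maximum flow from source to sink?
Maximum flow = 7

Max flow: 7

Flow assignment:
  0 → 1: 7/8
  1 → 2: 7/17
  2 → 3: 7/7
  3 → 6: 7/17
  6 → 7: 7/20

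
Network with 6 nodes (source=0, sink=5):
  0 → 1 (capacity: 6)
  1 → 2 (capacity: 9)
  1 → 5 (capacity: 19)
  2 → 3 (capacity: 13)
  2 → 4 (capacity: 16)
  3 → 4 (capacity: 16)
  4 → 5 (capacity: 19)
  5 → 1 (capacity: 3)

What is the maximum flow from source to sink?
Maximum flow = 6

Max flow: 6

Flow assignment:
  0 → 1: 6/6
  1 → 5: 6/19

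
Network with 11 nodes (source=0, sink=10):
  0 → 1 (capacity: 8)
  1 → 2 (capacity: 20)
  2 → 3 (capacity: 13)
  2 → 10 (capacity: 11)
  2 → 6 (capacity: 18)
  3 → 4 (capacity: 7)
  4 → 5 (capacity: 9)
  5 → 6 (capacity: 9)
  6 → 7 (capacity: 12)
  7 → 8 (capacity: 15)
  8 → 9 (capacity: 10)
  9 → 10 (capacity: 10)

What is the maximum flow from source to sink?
Maximum flow = 8

Max flow: 8

Flow assignment:
  0 → 1: 8/8
  1 → 2: 8/20
  2 → 10: 8/11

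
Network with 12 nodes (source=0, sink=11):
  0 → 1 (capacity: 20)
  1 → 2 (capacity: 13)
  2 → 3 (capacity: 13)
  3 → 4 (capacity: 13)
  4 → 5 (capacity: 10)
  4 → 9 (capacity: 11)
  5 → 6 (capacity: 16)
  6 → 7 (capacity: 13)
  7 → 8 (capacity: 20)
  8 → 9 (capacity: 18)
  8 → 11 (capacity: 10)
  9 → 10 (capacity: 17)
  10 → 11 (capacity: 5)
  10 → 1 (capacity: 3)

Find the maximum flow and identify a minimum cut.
Max flow = 13, Min cut edges: (3,4)

Maximum flow: 13
Minimum cut: (3,4)
Partition: S = [0, 1, 2, 3], T = [4, 5, 6, 7, 8, 9, 10, 11]

Max-flow min-cut theorem verified: both equal 13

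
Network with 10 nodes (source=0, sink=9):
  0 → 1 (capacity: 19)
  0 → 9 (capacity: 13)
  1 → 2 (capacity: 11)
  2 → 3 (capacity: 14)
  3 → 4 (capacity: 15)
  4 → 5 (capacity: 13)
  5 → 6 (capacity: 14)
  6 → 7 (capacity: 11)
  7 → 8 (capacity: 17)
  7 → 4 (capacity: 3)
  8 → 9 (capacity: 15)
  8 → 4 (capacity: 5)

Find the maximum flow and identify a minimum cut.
Max flow = 24, Min cut edges: (0,9), (6,7)

Maximum flow: 24
Minimum cut: (0,9), (6,7)
Partition: S = [0, 1, 2, 3, 4, 5, 6], T = [7, 8, 9]

Max-flow min-cut theorem verified: both equal 24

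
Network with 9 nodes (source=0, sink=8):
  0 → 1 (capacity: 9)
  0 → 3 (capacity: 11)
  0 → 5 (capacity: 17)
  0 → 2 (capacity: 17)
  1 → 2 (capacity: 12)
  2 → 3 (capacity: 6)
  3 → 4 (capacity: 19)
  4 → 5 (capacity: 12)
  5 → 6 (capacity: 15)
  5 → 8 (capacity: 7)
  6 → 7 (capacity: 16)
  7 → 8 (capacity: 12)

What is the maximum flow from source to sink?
Maximum flow = 19

Max flow: 19

Flow assignment:
  0 → 3: 6/11
  0 → 5: 7/17
  0 → 2: 6/17
  2 → 3: 6/6
  3 → 4: 12/19
  4 → 5: 12/12
  5 → 6: 12/15
  5 → 8: 7/7
  6 → 7: 12/16
  7 → 8: 12/12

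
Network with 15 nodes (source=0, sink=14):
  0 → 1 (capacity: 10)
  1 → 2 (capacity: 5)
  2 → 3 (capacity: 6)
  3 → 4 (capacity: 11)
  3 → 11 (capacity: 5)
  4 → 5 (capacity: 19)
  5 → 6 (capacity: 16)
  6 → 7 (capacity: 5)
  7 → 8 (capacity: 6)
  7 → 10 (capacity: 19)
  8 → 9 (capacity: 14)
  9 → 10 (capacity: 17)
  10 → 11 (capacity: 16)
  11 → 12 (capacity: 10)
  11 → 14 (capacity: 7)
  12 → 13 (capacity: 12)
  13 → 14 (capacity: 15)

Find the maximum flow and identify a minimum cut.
Max flow = 5, Min cut edges: (1,2)

Maximum flow: 5
Minimum cut: (1,2)
Partition: S = [0, 1], T = [2, 3, 4, 5, 6, 7, 8, 9, 10, 11, 12, 13, 14]

Max-flow min-cut theorem verified: both equal 5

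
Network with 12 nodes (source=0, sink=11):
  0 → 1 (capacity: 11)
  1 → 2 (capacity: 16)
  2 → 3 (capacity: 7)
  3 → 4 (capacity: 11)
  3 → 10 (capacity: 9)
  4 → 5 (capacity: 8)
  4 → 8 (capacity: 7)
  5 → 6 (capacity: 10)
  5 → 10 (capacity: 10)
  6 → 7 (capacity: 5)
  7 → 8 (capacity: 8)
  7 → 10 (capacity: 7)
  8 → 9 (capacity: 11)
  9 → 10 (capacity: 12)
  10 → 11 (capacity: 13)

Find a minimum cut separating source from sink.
Min cut value = 7, edges: (2,3)

Min cut value: 7
Partition: S = [0, 1, 2], T = [3, 4, 5, 6, 7, 8, 9, 10, 11]
Cut edges: (2,3)

By max-flow min-cut theorem, max flow = min cut = 7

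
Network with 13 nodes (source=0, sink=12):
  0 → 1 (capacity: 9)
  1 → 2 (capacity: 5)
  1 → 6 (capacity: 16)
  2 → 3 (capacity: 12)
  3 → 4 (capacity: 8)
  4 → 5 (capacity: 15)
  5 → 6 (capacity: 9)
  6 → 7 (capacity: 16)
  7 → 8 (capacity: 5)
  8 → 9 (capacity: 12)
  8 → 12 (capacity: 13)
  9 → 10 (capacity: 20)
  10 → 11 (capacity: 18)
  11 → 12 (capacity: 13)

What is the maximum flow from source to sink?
Maximum flow = 5

Max flow: 5

Flow assignment:
  0 → 1: 5/9
  1 → 2: 4/5
  1 → 6: 1/16
  2 → 3: 4/12
  3 → 4: 4/8
  4 → 5: 4/15
  5 → 6: 4/9
  6 → 7: 5/16
  7 → 8: 5/5
  8 → 12: 5/13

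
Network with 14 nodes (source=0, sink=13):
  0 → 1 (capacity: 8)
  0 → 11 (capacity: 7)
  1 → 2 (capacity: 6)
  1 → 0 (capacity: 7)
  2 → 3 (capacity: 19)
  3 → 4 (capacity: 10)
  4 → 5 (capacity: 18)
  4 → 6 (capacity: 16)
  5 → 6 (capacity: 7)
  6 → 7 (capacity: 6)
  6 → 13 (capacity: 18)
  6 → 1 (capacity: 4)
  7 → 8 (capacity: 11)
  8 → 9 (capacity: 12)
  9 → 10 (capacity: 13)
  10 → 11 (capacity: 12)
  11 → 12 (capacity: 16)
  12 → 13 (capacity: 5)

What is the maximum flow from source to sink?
Maximum flow = 11

Max flow: 11

Flow assignment:
  0 → 1: 6/8
  0 → 11: 5/7
  1 → 2: 6/6
  2 → 3: 6/19
  3 → 4: 6/10
  4 → 6: 6/16
  6 → 13: 6/18
  11 → 12: 5/16
  12 → 13: 5/5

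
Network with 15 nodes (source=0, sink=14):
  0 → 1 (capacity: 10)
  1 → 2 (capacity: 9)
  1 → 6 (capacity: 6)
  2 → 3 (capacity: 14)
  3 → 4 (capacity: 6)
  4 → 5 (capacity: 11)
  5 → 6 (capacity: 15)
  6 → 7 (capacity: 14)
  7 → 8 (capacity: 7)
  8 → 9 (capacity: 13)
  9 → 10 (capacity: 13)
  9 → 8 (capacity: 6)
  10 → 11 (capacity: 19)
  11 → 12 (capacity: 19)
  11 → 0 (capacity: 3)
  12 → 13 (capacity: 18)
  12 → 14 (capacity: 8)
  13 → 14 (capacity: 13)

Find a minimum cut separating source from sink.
Min cut value = 7, edges: (7,8)

Min cut value: 7
Partition: S = [0, 1, 2, 3, 4, 5, 6, 7], T = [8, 9, 10, 11, 12, 13, 14]
Cut edges: (7,8)

By max-flow min-cut theorem, max flow = min cut = 7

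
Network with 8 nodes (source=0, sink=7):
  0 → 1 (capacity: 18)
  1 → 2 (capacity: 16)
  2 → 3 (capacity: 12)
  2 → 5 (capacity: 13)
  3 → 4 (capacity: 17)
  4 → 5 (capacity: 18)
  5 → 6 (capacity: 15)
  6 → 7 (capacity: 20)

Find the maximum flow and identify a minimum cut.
Max flow = 15, Min cut edges: (5,6)

Maximum flow: 15
Minimum cut: (5,6)
Partition: S = [0, 1, 2, 3, 4, 5], T = [6, 7]

Max-flow min-cut theorem verified: both equal 15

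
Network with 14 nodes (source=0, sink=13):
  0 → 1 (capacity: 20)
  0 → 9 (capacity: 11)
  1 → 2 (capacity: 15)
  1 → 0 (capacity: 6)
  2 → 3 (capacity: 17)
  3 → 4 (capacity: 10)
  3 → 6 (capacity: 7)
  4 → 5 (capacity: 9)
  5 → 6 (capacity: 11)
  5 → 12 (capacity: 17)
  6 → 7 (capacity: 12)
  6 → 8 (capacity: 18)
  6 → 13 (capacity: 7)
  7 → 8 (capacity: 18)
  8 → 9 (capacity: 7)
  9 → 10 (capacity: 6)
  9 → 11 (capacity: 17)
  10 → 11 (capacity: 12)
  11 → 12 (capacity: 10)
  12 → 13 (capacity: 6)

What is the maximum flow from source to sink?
Maximum flow = 13

Max flow: 13

Flow assignment:
  0 → 1: 13/20
  1 → 2: 13/15
  2 → 3: 13/17
  3 → 4: 8/10
  3 → 6: 5/7
  4 → 5: 8/9
  5 → 6: 8/11
  6 → 8: 6/18
  6 → 13: 7/7
  8 → 9: 6/7
  9 → 11: 6/17
  11 → 12: 6/10
  12 → 13: 6/6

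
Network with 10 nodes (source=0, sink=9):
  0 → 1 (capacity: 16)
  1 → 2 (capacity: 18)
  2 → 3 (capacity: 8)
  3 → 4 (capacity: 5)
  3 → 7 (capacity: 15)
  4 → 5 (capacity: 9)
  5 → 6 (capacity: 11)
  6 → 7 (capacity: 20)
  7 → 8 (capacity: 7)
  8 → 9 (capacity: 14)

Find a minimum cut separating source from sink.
Min cut value = 7, edges: (7,8)

Min cut value: 7
Partition: S = [0, 1, 2, 3, 4, 5, 6, 7], T = [8, 9]
Cut edges: (7,8)

By max-flow min-cut theorem, max flow = min cut = 7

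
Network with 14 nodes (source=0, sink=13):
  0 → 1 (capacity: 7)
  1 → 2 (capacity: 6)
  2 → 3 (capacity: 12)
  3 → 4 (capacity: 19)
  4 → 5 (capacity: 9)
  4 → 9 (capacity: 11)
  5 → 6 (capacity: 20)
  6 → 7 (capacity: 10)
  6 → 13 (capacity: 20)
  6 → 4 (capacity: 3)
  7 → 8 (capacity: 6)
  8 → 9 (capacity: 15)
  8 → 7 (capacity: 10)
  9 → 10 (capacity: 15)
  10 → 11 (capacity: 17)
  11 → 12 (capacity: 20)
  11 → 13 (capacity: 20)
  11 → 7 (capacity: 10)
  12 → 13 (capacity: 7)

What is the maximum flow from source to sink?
Maximum flow = 6

Max flow: 6

Flow assignment:
  0 → 1: 6/7
  1 → 2: 6/6
  2 → 3: 6/12
  3 → 4: 6/19
  4 → 5: 6/9
  5 → 6: 6/20
  6 → 13: 6/20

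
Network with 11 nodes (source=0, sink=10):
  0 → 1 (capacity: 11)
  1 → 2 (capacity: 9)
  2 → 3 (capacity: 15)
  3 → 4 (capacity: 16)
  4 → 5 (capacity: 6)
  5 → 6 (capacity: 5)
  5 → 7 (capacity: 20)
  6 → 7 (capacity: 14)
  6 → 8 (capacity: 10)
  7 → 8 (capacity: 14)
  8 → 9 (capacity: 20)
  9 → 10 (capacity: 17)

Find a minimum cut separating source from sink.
Min cut value = 6, edges: (4,5)

Min cut value: 6
Partition: S = [0, 1, 2, 3, 4], T = [5, 6, 7, 8, 9, 10]
Cut edges: (4,5)

By max-flow min-cut theorem, max flow = min cut = 6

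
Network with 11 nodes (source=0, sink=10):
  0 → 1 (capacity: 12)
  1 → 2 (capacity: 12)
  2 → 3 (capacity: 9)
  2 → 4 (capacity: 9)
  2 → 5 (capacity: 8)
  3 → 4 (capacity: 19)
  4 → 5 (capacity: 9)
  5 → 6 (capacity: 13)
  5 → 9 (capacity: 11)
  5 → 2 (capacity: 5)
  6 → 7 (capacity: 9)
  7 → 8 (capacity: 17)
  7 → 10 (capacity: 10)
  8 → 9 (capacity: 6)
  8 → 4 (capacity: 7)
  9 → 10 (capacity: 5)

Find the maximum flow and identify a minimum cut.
Max flow = 12, Min cut edges: (1,2)

Maximum flow: 12
Minimum cut: (1,2)
Partition: S = [0, 1], T = [2, 3, 4, 5, 6, 7, 8, 9, 10]

Max-flow min-cut theorem verified: both equal 12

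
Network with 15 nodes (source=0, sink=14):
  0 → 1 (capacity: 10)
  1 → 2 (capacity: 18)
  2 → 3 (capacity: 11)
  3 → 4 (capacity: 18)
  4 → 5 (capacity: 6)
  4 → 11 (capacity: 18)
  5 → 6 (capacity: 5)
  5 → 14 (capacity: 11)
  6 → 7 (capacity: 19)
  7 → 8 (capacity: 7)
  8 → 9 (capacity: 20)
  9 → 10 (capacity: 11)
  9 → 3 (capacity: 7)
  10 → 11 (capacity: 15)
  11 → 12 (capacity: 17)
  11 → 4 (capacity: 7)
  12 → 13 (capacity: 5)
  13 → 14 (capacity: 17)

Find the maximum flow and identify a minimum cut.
Max flow = 10, Min cut edges: (0,1)

Maximum flow: 10
Minimum cut: (0,1)
Partition: S = [0], T = [1, 2, 3, 4, 5, 6, 7, 8, 9, 10, 11, 12, 13, 14]

Max-flow min-cut theorem verified: both equal 10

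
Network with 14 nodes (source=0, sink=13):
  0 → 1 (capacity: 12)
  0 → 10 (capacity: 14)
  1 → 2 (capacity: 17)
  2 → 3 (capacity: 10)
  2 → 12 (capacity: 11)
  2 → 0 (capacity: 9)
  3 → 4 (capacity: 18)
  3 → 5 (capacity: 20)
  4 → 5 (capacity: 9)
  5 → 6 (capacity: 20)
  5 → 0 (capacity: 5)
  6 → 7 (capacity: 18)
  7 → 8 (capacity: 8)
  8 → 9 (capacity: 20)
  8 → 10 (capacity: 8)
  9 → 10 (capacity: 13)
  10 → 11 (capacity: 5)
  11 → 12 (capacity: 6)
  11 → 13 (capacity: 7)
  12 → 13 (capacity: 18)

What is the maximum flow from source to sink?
Maximum flow = 16

Max flow: 16

Flow assignment:
  0 → 1: 11/12
  0 → 10: 5/14
  1 → 2: 11/17
  2 → 12: 11/11
  10 → 11: 5/5
  11 → 13: 5/7
  12 → 13: 11/18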